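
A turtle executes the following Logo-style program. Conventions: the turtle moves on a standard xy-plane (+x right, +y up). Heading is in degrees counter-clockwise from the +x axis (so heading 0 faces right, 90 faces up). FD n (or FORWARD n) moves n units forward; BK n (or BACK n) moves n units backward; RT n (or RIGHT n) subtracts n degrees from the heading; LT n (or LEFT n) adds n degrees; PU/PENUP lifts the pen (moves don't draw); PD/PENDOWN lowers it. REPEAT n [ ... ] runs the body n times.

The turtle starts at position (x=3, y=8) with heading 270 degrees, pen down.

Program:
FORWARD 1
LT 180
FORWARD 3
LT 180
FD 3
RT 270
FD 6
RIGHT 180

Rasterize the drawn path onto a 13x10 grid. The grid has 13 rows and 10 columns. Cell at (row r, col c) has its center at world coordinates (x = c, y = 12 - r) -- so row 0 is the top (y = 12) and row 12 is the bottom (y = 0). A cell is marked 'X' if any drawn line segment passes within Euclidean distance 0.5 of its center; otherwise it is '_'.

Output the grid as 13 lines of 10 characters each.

Segment 0: (3,8) -> (3,7)
Segment 1: (3,7) -> (3,10)
Segment 2: (3,10) -> (3,7)
Segment 3: (3,7) -> (9,7)

Answer: __________
__________
___X______
___X______
___X______
___XXXXXXX
__________
__________
__________
__________
__________
__________
__________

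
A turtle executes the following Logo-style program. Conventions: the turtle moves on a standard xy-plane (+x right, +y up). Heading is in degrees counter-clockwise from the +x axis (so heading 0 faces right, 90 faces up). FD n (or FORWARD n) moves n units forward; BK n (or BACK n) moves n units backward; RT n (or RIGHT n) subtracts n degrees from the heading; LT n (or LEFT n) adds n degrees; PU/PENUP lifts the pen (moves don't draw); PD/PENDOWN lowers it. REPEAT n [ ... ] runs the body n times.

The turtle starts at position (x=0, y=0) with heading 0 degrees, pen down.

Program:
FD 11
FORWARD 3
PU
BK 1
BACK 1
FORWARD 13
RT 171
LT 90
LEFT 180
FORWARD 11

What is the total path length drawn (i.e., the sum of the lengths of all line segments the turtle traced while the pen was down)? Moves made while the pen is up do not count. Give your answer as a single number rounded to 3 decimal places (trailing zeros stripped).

Executing turtle program step by step:
Start: pos=(0,0), heading=0, pen down
FD 11: (0,0) -> (11,0) [heading=0, draw]
FD 3: (11,0) -> (14,0) [heading=0, draw]
PU: pen up
BK 1: (14,0) -> (13,0) [heading=0, move]
BK 1: (13,0) -> (12,0) [heading=0, move]
FD 13: (12,0) -> (25,0) [heading=0, move]
RT 171: heading 0 -> 189
LT 90: heading 189 -> 279
LT 180: heading 279 -> 99
FD 11: (25,0) -> (23.279,10.865) [heading=99, move]
Final: pos=(23.279,10.865), heading=99, 2 segment(s) drawn

Segment lengths:
  seg 1: (0,0) -> (11,0), length = 11
  seg 2: (11,0) -> (14,0), length = 3
Total = 14

Answer: 14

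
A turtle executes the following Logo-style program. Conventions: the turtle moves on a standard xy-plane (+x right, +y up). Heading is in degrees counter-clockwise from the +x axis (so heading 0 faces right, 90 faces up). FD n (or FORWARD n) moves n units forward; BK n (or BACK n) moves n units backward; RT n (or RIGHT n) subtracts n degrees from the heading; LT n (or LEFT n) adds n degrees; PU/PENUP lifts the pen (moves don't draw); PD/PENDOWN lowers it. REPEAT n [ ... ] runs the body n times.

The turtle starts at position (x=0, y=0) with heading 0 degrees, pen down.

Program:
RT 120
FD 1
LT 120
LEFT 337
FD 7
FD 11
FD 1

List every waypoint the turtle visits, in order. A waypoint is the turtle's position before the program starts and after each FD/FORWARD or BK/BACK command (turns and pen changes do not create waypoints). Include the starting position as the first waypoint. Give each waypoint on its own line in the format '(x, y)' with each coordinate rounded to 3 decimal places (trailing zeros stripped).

Executing turtle program step by step:
Start: pos=(0,0), heading=0, pen down
RT 120: heading 0 -> 240
FD 1: (0,0) -> (-0.5,-0.866) [heading=240, draw]
LT 120: heading 240 -> 0
LT 337: heading 0 -> 337
FD 7: (-0.5,-0.866) -> (5.944,-3.601) [heading=337, draw]
FD 11: (5.944,-3.601) -> (16.069,-7.899) [heading=337, draw]
FD 1: (16.069,-7.899) -> (16.99,-8.29) [heading=337, draw]
Final: pos=(16.99,-8.29), heading=337, 4 segment(s) drawn
Waypoints (5 total):
(0, 0)
(-0.5, -0.866)
(5.944, -3.601)
(16.069, -7.899)
(16.99, -8.29)

Answer: (0, 0)
(-0.5, -0.866)
(5.944, -3.601)
(16.069, -7.899)
(16.99, -8.29)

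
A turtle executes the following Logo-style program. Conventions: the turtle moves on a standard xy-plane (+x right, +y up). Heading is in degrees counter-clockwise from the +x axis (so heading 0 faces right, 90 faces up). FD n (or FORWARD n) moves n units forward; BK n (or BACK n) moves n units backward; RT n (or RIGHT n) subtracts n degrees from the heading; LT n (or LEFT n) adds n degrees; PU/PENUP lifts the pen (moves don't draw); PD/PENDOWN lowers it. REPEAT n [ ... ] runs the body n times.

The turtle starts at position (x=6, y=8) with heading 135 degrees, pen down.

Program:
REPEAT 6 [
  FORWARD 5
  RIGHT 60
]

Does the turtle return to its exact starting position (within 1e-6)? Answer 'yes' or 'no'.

Executing turtle program step by step:
Start: pos=(6,8), heading=135, pen down
REPEAT 6 [
  -- iteration 1/6 --
  FD 5: (6,8) -> (2.464,11.536) [heading=135, draw]
  RT 60: heading 135 -> 75
  -- iteration 2/6 --
  FD 5: (2.464,11.536) -> (3.759,16.365) [heading=75, draw]
  RT 60: heading 75 -> 15
  -- iteration 3/6 --
  FD 5: (3.759,16.365) -> (8.588,17.659) [heading=15, draw]
  RT 60: heading 15 -> 315
  -- iteration 4/6 --
  FD 5: (8.588,17.659) -> (12.124,14.124) [heading=315, draw]
  RT 60: heading 315 -> 255
  -- iteration 5/6 --
  FD 5: (12.124,14.124) -> (10.83,9.294) [heading=255, draw]
  RT 60: heading 255 -> 195
  -- iteration 6/6 --
  FD 5: (10.83,9.294) -> (6,8) [heading=195, draw]
  RT 60: heading 195 -> 135
]
Final: pos=(6,8), heading=135, 6 segment(s) drawn

Start position: (6, 8)
Final position: (6, 8)
Distance = 0; < 1e-6 -> CLOSED

Answer: yes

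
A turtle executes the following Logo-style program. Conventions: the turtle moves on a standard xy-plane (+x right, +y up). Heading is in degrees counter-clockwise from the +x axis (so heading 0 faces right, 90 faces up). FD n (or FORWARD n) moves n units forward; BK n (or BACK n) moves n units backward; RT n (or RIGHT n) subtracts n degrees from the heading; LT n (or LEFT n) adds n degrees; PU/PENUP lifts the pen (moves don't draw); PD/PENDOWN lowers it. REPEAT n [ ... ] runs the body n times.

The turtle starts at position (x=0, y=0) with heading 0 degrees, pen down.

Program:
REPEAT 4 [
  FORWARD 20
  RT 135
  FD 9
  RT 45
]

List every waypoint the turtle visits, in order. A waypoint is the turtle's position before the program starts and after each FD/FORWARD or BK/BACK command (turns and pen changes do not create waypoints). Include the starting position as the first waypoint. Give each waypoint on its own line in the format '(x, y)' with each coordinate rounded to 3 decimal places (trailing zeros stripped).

Executing turtle program step by step:
Start: pos=(0,0), heading=0, pen down
REPEAT 4 [
  -- iteration 1/4 --
  FD 20: (0,0) -> (20,0) [heading=0, draw]
  RT 135: heading 0 -> 225
  FD 9: (20,0) -> (13.636,-6.364) [heading=225, draw]
  RT 45: heading 225 -> 180
  -- iteration 2/4 --
  FD 20: (13.636,-6.364) -> (-6.364,-6.364) [heading=180, draw]
  RT 135: heading 180 -> 45
  FD 9: (-6.364,-6.364) -> (0,0) [heading=45, draw]
  RT 45: heading 45 -> 0
  -- iteration 3/4 --
  FD 20: (0,0) -> (20,0) [heading=0, draw]
  RT 135: heading 0 -> 225
  FD 9: (20,0) -> (13.636,-6.364) [heading=225, draw]
  RT 45: heading 225 -> 180
  -- iteration 4/4 --
  FD 20: (13.636,-6.364) -> (-6.364,-6.364) [heading=180, draw]
  RT 135: heading 180 -> 45
  FD 9: (-6.364,-6.364) -> (0,0) [heading=45, draw]
  RT 45: heading 45 -> 0
]
Final: pos=(0,0), heading=0, 8 segment(s) drawn
Waypoints (9 total):
(0, 0)
(20, 0)
(13.636, -6.364)
(-6.364, -6.364)
(0, 0)
(20, 0)
(13.636, -6.364)
(-6.364, -6.364)
(0, 0)

Answer: (0, 0)
(20, 0)
(13.636, -6.364)
(-6.364, -6.364)
(0, 0)
(20, 0)
(13.636, -6.364)
(-6.364, -6.364)
(0, 0)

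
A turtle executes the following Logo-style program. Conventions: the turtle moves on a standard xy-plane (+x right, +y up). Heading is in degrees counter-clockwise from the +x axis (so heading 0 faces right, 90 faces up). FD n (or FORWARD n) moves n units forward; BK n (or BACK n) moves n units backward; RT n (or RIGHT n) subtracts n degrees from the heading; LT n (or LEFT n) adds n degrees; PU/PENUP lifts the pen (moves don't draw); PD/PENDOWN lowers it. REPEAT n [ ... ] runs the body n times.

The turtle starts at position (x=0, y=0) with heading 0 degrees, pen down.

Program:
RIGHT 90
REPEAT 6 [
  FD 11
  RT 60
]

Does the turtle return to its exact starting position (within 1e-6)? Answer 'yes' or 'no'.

Answer: yes

Derivation:
Executing turtle program step by step:
Start: pos=(0,0), heading=0, pen down
RT 90: heading 0 -> 270
REPEAT 6 [
  -- iteration 1/6 --
  FD 11: (0,0) -> (0,-11) [heading=270, draw]
  RT 60: heading 270 -> 210
  -- iteration 2/6 --
  FD 11: (0,-11) -> (-9.526,-16.5) [heading=210, draw]
  RT 60: heading 210 -> 150
  -- iteration 3/6 --
  FD 11: (-9.526,-16.5) -> (-19.053,-11) [heading=150, draw]
  RT 60: heading 150 -> 90
  -- iteration 4/6 --
  FD 11: (-19.053,-11) -> (-19.053,0) [heading=90, draw]
  RT 60: heading 90 -> 30
  -- iteration 5/6 --
  FD 11: (-19.053,0) -> (-9.526,5.5) [heading=30, draw]
  RT 60: heading 30 -> 330
  -- iteration 6/6 --
  FD 11: (-9.526,5.5) -> (0,0) [heading=330, draw]
  RT 60: heading 330 -> 270
]
Final: pos=(0,0), heading=270, 6 segment(s) drawn

Start position: (0, 0)
Final position: (0, 0)
Distance = 0; < 1e-6 -> CLOSED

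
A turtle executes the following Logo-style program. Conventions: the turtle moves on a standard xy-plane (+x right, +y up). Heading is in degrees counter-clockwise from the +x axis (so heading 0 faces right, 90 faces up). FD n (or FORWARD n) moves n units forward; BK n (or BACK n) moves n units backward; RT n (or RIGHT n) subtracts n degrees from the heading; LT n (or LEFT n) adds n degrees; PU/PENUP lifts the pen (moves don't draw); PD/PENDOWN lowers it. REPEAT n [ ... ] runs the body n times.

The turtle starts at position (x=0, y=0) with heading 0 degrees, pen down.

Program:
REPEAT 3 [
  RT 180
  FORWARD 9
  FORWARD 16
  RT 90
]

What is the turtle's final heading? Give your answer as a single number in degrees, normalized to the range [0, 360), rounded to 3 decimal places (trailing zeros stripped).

Executing turtle program step by step:
Start: pos=(0,0), heading=0, pen down
REPEAT 3 [
  -- iteration 1/3 --
  RT 180: heading 0 -> 180
  FD 9: (0,0) -> (-9,0) [heading=180, draw]
  FD 16: (-9,0) -> (-25,0) [heading=180, draw]
  RT 90: heading 180 -> 90
  -- iteration 2/3 --
  RT 180: heading 90 -> 270
  FD 9: (-25,0) -> (-25,-9) [heading=270, draw]
  FD 16: (-25,-9) -> (-25,-25) [heading=270, draw]
  RT 90: heading 270 -> 180
  -- iteration 3/3 --
  RT 180: heading 180 -> 0
  FD 9: (-25,-25) -> (-16,-25) [heading=0, draw]
  FD 16: (-16,-25) -> (0,-25) [heading=0, draw]
  RT 90: heading 0 -> 270
]
Final: pos=(0,-25), heading=270, 6 segment(s) drawn

Answer: 270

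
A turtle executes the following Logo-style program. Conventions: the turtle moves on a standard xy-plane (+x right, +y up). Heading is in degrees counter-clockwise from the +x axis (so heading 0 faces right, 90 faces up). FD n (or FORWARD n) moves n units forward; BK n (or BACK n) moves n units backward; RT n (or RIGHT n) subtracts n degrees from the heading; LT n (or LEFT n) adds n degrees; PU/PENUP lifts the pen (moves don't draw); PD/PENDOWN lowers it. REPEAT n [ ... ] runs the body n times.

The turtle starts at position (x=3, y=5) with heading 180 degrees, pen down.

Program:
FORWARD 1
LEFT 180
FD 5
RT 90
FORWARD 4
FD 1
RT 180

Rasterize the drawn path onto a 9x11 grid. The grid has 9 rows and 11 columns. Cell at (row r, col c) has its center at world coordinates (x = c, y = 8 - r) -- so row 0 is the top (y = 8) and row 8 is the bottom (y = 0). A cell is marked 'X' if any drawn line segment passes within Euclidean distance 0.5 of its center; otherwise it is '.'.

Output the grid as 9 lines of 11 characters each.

Answer: ...........
...........
...........
..XXXXXX...
.......X...
.......X...
.......X...
.......X...
.......X...

Derivation:
Segment 0: (3,5) -> (2,5)
Segment 1: (2,5) -> (7,5)
Segment 2: (7,5) -> (7,1)
Segment 3: (7,1) -> (7,-0)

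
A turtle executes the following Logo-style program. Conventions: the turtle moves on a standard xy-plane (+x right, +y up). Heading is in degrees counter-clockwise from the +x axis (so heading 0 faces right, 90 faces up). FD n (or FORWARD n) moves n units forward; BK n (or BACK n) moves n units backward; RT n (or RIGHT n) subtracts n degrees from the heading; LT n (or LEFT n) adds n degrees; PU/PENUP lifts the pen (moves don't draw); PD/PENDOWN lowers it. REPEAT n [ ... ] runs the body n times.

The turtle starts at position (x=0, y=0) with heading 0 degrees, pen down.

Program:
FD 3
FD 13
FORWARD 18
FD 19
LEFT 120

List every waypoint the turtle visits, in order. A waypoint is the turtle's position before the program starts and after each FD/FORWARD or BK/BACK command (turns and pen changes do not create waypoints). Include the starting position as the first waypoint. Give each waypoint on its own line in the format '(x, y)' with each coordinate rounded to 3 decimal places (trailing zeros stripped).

Answer: (0, 0)
(3, 0)
(16, 0)
(34, 0)
(53, 0)

Derivation:
Executing turtle program step by step:
Start: pos=(0,0), heading=0, pen down
FD 3: (0,0) -> (3,0) [heading=0, draw]
FD 13: (3,0) -> (16,0) [heading=0, draw]
FD 18: (16,0) -> (34,0) [heading=0, draw]
FD 19: (34,0) -> (53,0) [heading=0, draw]
LT 120: heading 0 -> 120
Final: pos=(53,0), heading=120, 4 segment(s) drawn
Waypoints (5 total):
(0, 0)
(3, 0)
(16, 0)
(34, 0)
(53, 0)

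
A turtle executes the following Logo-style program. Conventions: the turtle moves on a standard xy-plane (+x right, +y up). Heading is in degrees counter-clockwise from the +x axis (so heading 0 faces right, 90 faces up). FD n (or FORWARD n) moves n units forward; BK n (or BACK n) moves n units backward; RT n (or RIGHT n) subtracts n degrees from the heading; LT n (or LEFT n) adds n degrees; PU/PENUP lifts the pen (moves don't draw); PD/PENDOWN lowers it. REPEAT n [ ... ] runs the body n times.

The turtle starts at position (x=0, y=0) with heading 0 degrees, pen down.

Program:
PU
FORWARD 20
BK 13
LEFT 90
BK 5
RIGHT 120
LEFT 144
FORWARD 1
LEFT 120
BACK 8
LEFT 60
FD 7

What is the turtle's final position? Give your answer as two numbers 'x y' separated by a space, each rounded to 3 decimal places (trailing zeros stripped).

Answer: 14.143 -4.009

Derivation:
Executing turtle program step by step:
Start: pos=(0,0), heading=0, pen down
PU: pen up
FD 20: (0,0) -> (20,0) [heading=0, move]
BK 13: (20,0) -> (7,0) [heading=0, move]
LT 90: heading 0 -> 90
BK 5: (7,0) -> (7,-5) [heading=90, move]
RT 120: heading 90 -> 330
LT 144: heading 330 -> 114
FD 1: (7,-5) -> (6.593,-4.086) [heading=114, move]
LT 120: heading 114 -> 234
BK 8: (6.593,-4.086) -> (11.296,2.386) [heading=234, move]
LT 60: heading 234 -> 294
FD 7: (11.296,2.386) -> (14.143,-4.009) [heading=294, move]
Final: pos=(14.143,-4.009), heading=294, 0 segment(s) drawn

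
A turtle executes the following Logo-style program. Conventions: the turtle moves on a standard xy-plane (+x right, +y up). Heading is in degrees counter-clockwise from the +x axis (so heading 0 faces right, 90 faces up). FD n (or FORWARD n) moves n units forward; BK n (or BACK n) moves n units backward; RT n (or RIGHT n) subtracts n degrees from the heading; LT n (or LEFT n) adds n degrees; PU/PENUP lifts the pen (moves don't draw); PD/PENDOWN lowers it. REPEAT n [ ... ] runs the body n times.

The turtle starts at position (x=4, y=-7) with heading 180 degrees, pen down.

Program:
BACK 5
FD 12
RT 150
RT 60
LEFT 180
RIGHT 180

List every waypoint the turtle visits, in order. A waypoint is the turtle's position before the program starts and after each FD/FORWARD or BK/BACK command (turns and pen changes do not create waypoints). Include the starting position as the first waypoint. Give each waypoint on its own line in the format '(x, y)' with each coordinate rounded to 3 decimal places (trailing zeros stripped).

Executing turtle program step by step:
Start: pos=(4,-7), heading=180, pen down
BK 5: (4,-7) -> (9,-7) [heading=180, draw]
FD 12: (9,-7) -> (-3,-7) [heading=180, draw]
RT 150: heading 180 -> 30
RT 60: heading 30 -> 330
LT 180: heading 330 -> 150
RT 180: heading 150 -> 330
Final: pos=(-3,-7), heading=330, 2 segment(s) drawn
Waypoints (3 total):
(4, -7)
(9, -7)
(-3, -7)

Answer: (4, -7)
(9, -7)
(-3, -7)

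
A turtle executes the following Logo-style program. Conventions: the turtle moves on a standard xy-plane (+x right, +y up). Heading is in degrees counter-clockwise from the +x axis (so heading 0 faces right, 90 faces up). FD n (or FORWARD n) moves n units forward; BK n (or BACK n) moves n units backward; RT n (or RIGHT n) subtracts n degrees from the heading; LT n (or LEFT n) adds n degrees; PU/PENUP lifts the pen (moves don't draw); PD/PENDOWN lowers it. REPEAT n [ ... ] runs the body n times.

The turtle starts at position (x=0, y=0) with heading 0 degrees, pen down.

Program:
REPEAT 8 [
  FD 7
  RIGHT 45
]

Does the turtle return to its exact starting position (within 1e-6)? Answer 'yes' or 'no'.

Executing turtle program step by step:
Start: pos=(0,0), heading=0, pen down
REPEAT 8 [
  -- iteration 1/8 --
  FD 7: (0,0) -> (7,0) [heading=0, draw]
  RT 45: heading 0 -> 315
  -- iteration 2/8 --
  FD 7: (7,0) -> (11.95,-4.95) [heading=315, draw]
  RT 45: heading 315 -> 270
  -- iteration 3/8 --
  FD 7: (11.95,-4.95) -> (11.95,-11.95) [heading=270, draw]
  RT 45: heading 270 -> 225
  -- iteration 4/8 --
  FD 7: (11.95,-11.95) -> (7,-16.899) [heading=225, draw]
  RT 45: heading 225 -> 180
  -- iteration 5/8 --
  FD 7: (7,-16.899) -> (0,-16.899) [heading=180, draw]
  RT 45: heading 180 -> 135
  -- iteration 6/8 --
  FD 7: (0,-16.899) -> (-4.95,-11.95) [heading=135, draw]
  RT 45: heading 135 -> 90
  -- iteration 7/8 --
  FD 7: (-4.95,-11.95) -> (-4.95,-4.95) [heading=90, draw]
  RT 45: heading 90 -> 45
  -- iteration 8/8 --
  FD 7: (-4.95,-4.95) -> (0,0) [heading=45, draw]
  RT 45: heading 45 -> 0
]
Final: pos=(0,0), heading=0, 8 segment(s) drawn

Start position: (0, 0)
Final position: (0, 0)
Distance = 0; < 1e-6 -> CLOSED

Answer: yes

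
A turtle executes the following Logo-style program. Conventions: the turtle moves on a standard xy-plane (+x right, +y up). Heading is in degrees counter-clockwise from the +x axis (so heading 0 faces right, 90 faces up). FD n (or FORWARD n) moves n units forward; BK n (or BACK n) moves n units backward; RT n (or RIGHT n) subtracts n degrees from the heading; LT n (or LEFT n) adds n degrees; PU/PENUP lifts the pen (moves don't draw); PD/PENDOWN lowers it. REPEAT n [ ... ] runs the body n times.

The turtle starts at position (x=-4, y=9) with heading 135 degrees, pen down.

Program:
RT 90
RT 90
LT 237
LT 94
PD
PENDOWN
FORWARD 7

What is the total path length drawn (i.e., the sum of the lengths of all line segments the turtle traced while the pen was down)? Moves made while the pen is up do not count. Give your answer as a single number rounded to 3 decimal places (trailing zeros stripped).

Answer: 7

Derivation:
Executing turtle program step by step:
Start: pos=(-4,9), heading=135, pen down
RT 90: heading 135 -> 45
RT 90: heading 45 -> 315
LT 237: heading 315 -> 192
LT 94: heading 192 -> 286
PD: pen down
PD: pen down
FD 7: (-4,9) -> (-2.071,2.271) [heading=286, draw]
Final: pos=(-2.071,2.271), heading=286, 1 segment(s) drawn

Segment lengths:
  seg 1: (-4,9) -> (-2.071,2.271), length = 7
Total = 7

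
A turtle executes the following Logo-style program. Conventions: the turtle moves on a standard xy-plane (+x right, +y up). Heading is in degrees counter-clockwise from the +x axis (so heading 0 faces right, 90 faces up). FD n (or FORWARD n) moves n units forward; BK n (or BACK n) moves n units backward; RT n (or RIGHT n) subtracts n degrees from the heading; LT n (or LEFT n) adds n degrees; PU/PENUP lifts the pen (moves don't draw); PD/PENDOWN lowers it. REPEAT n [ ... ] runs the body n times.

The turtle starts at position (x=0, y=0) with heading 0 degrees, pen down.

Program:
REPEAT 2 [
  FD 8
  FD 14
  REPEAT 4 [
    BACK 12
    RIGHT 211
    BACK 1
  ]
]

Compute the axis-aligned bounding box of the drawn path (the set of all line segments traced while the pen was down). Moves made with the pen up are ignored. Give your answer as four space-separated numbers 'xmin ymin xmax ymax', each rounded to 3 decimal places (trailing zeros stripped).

Answer: -2.455 -25.609 22 4.783

Derivation:
Executing turtle program step by step:
Start: pos=(0,0), heading=0, pen down
REPEAT 2 [
  -- iteration 1/2 --
  FD 8: (0,0) -> (8,0) [heading=0, draw]
  FD 14: (8,0) -> (22,0) [heading=0, draw]
  REPEAT 4 [
    -- iteration 1/4 --
    BK 12: (22,0) -> (10,0) [heading=0, draw]
    RT 211: heading 0 -> 149
    BK 1: (10,0) -> (10.857,-0.515) [heading=149, draw]
    -- iteration 2/4 --
    BK 12: (10.857,-0.515) -> (21.143,-6.695) [heading=149, draw]
    RT 211: heading 149 -> 298
    BK 1: (21.143,-6.695) -> (20.674,-5.813) [heading=298, draw]
    -- iteration 3/4 --
    BK 12: (20.674,-5.813) -> (15.04,4.783) [heading=298, draw]
    RT 211: heading 298 -> 87
    BK 1: (15.04,4.783) -> (14.988,3.784) [heading=87, draw]
    -- iteration 4/4 --
    BK 12: (14.988,3.784) -> (14.36,-8.199) [heading=87, draw]
    RT 211: heading 87 -> 236
    BK 1: (14.36,-8.199) -> (14.919,-7.37) [heading=236, draw]
  ]
  -- iteration 2/2 --
  FD 8: (14.919,-7.37) -> (10.445,-14.003) [heading=236, draw]
  FD 14: (10.445,-14.003) -> (2.617,-25.609) [heading=236, draw]
  REPEAT 4 [
    -- iteration 1/4 --
    BK 12: (2.617,-25.609) -> (9.327,-15.661) [heading=236, draw]
    RT 211: heading 236 -> 25
    BK 1: (9.327,-15.661) -> (8.421,-16.083) [heading=25, draw]
    -- iteration 2/4 --
    BK 12: (8.421,-16.083) -> (-2.455,-21.155) [heading=25, draw]
    RT 211: heading 25 -> 174
    BK 1: (-2.455,-21.155) -> (-1.461,-21.259) [heading=174, draw]
    -- iteration 3/4 --
    BK 12: (-1.461,-21.259) -> (10.474,-22.514) [heading=174, draw]
    RT 211: heading 174 -> 323
    BK 1: (10.474,-22.514) -> (9.675,-21.912) [heading=323, draw]
    -- iteration 4/4 --
    BK 12: (9.675,-21.912) -> (0.091,-14.69) [heading=323, draw]
    RT 211: heading 323 -> 112
    BK 1: (0.091,-14.69) -> (0.466,-15.617) [heading=112, draw]
  ]
]
Final: pos=(0.466,-15.617), heading=112, 20 segment(s) drawn

Segment endpoints: x in {-2.455, -1.461, 0, 0.091, 0.466, 2.617, 8, 8.421, 9.327, 9.675, 10, 10.445, 10.474, 10.857, 14.36, 14.919, 14.988, 15.04, 20.674, 21.143, 22}, y in {-25.609, -22.514, -21.912, -21.259, -21.155, -16.083, -15.661, -15.617, -14.69, -14.003, -8.199, -7.37, -6.695, -5.813, -0.515, 0, 3.784, 4.783}
xmin=-2.455, ymin=-25.609, xmax=22, ymax=4.783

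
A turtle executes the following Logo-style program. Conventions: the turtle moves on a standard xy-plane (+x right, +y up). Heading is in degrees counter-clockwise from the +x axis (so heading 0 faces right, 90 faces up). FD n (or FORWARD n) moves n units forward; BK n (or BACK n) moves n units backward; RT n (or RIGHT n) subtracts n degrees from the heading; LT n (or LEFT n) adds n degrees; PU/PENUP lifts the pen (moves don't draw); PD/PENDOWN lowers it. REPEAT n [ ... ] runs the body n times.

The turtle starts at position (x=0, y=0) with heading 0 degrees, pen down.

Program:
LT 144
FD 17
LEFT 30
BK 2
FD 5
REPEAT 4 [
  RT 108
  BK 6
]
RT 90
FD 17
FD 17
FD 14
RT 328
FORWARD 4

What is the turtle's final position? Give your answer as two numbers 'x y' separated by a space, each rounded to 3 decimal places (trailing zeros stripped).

Answer: 32.636 18.729

Derivation:
Executing turtle program step by step:
Start: pos=(0,0), heading=0, pen down
LT 144: heading 0 -> 144
FD 17: (0,0) -> (-13.753,9.992) [heading=144, draw]
LT 30: heading 144 -> 174
BK 2: (-13.753,9.992) -> (-11.764,9.783) [heading=174, draw]
FD 5: (-11.764,9.783) -> (-16.737,10.306) [heading=174, draw]
REPEAT 4 [
  -- iteration 1/4 --
  RT 108: heading 174 -> 66
  BK 6: (-16.737,10.306) -> (-19.177,4.825) [heading=66, draw]
  -- iteration 2/4 --
  RT 108: heading 66 -> 318
  BK 6: (-19.177,4.825) -> (-23.636,8.839) [heading=318, draw]
  -- iteration 3/4 --
  RT 108: heading 318 -> 210
  BK 6: (-23.636,8.839) -> (-18.44,11.839) [heading=210, draw]
  -- iteration 4/4 --
  RT 108: heading 210 -> 102
  BK 6: (-18.44,11.839) -> (-17.193,5.971) [heading=102, draw]
]
RT 90: heading 102 -> 12
FD 17: (-17.193,5.971) -> (-0.564,9.505) [heading=12, draw]
FD 17: (-0.564,9.505) -> (16.064,13.04) [heading=12, draw]
FD 14: (16.064,13.04) -> (29.759,15.95) [heading=12, draw]
RT 328: heading 12 -> 44
FD 4: (29.759,15.95) -> (32.636,18.729) [heading=44, draw]
Final: pos=(32.636,18.729), heading=44, 11 segment(s) drawn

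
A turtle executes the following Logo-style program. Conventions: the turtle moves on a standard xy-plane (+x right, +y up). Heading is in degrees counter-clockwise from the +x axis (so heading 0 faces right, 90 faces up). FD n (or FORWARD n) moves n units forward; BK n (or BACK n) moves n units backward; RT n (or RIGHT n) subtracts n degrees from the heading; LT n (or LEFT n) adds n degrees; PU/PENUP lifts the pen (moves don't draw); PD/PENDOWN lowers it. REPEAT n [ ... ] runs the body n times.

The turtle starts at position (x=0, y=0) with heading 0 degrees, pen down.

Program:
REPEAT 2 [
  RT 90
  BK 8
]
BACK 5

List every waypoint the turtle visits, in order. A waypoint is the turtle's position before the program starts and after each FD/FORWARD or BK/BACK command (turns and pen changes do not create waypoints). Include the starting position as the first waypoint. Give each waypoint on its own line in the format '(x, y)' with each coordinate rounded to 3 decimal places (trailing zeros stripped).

Answer: (0, 0)
(0, 8)
(8, 8)
(13, 8)

Derivation:
Executing turtle program step by step:
Start: pos=(0,0), heading=0, pen down
REPEAT 2 [
  -- iteration 1/2 --
  RT 90: heading 0 -> 270
  BK 8: (0,0) -> (0,8) [heading=270, draw]
  -- iteration 2/2 --
  RT 90: heading 270 -> 180
  BK 8: (0,8) -> (8,8) [heading=180, draw]
]
BK 5: (8,8) -> (13,8) [heading=180, draw]
Final: pos=(13,8), heading=180, 3 segment(s) drawn
Waypoints (4 total):
(0, 0)
(0, 8)
(8, 8)
(13, 8)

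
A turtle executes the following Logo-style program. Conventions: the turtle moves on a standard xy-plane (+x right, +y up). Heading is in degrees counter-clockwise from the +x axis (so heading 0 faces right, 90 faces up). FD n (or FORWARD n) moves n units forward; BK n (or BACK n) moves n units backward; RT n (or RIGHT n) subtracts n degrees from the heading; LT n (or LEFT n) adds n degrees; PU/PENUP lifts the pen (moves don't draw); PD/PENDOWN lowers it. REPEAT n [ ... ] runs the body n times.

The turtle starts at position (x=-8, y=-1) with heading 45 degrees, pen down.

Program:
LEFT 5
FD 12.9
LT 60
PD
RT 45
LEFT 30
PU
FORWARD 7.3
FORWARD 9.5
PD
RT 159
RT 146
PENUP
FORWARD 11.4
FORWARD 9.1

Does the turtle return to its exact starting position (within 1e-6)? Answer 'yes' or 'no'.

Answer: no

Derivation:
Executing turtle program step by step:
Start: pos=(-8,-1), heading=45, pen down
LT 5: heading 45 -> 50
FD 12.9: (-8,-1) -> (0.292,8.882) [heading=50, draw]
LT 60: heading 50 -> 110
PD: pen down
RT 45: heading 110 -> 65
LT 30: heading 65 -> 95
PU: pen up
FD 7.3: (0.292,8.882) -> (-0.344,16.154) [heading=95, move]
FD 9.5: (-0.344,16.154) -> (-1.172,25.618) [heading=95, move]
PD: pen down
RT 159: heading 95 -> 296
RT 146: heading 296 -> 150
PU: pen up
FD 11.4: (-1.172,25.618) -> (-11.045,31.318) [heading=150, move]
FD 9.1: (-11.045,31.318) -> (-18.926,35.868) [heading=150, move]
Final: pos=(-18.926,35.868), heading=150, 1 segment(s) drawn

Start position: (-8, -1)
Final position: (-18.926, 35.868)
Distance = 38.453; >= 1e-6 -> NOT closed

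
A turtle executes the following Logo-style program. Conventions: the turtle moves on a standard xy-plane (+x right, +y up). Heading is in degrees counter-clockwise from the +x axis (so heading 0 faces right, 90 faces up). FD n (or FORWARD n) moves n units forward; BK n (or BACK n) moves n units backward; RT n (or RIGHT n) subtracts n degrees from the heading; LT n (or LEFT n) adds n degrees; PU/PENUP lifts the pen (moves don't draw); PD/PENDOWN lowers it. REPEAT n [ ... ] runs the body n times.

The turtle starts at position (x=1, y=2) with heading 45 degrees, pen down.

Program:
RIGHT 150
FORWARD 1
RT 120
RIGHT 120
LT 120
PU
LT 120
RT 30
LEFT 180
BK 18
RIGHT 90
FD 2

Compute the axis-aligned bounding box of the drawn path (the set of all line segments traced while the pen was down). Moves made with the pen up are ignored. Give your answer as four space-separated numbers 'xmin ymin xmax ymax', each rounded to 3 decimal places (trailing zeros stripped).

Executing turtle program step by step:
Start: pos=(1,2), heading=45, pen down
RT 150: heading 45 -> 255
FD 1: (1,2) -> (0.741,1.034) [heading=255, draw]
RT 120: heading 255 -> 135
RT 120: heading 135 -> 15
LT 120: heading 15 -> 135
PU: pen up
LT 120: heading 135 -> 255
RT 30: heading 255 -> 225
LT 180: heading 225 -> 45
BK 18: (0.741,1.034) -> (-11.987,-11.694) [heading=45, move]
RT 90: heading 45 -> 315
FD 2: (-11.987,-11.694) -> (-10.573,-13.108) [heading=315, move]
Final: pos=(-10.573,-13.108), heading=315, 1 segment(s) drawn

Segment endpoints: x in {0.741, 1}, y in {1.034, 2}
xmin=0.741, ymin=1.034, xmax=1, ymax=2

Answer: 0.741 1.034 1 2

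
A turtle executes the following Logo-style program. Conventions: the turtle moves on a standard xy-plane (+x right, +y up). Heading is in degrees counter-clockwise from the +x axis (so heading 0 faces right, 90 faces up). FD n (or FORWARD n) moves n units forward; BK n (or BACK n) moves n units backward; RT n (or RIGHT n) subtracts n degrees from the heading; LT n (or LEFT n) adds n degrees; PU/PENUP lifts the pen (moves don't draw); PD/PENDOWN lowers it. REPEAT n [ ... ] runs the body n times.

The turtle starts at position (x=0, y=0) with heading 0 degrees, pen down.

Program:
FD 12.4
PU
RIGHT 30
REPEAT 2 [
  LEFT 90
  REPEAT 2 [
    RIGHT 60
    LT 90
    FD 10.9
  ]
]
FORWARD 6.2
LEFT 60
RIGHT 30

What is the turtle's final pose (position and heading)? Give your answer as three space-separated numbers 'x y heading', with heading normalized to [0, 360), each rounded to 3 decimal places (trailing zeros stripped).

Answer: 1.5 -6.2 300

Derivation:
Executing turtle program step by step:
Start: pos=(0,0), heading=0, pen down
FD 12.4: (0,0) -> (12.4,0) [heading=0, draw]
PU: pen up
RT 30: heading 0 -> 330
REPEAT 2 [
  -- iteration 1/2 --
  LT 90: heading 330 -> 60
  REPEAT 2 [
    -- iteration 1/2 --
    RT 60: heading 60 -> 0
    LT 90: heading 0 -> 90
    FD 10.9: (12.4,0) -> (12.4,10.9) [heading=90, move]
    -- iteration 2/2 --
    RT 60: heading 90 -> 30
    LT 90: heading 30 -> 120
    FD 10.9: (12.4,10.9) -> (6.95,20.34) [heading=120, move]
  ]
  -- iteration 2/2 --
  LT 90: heading 120 -> 210
  REPEAT 2 [
    -- iteration 1/2 --
    RT 60: heading 210 -> 150
    LT 90: heading 150 -> 240
    FD 10.9: (6.95,20.34) -> (1.5,10.9) [heading=240, move]
    -- iteration 2/2 --
    RT 60: heading 240 -> 180
    LT 90: heading 180 -> 270
    FD 10.9: (1.5,10.9) -> (1.5,0) [heading=270, move]
  ]
]
FD 6.2: (1.5,0) -> (1.5,-6.2) [heading=270, move]
LT 60: heading 270 -> 330
RT 30: heading 330 -> 300
Final: pos=(1.5,-6.2), heading=300, 1 segment(s) drawn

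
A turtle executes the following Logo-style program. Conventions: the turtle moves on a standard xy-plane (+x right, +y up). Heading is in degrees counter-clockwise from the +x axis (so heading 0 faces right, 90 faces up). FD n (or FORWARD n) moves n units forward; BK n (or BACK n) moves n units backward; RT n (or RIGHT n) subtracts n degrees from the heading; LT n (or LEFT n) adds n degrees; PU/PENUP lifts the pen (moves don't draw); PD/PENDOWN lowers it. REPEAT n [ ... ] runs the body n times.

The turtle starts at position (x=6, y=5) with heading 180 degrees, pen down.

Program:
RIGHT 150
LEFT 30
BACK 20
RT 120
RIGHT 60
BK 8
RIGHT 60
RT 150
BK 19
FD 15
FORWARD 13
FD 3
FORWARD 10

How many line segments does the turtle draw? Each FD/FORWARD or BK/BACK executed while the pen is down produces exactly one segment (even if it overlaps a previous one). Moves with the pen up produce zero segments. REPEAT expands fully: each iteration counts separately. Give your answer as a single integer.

Answer: 7

Derivation:
Executing turtle program step by step:
Start: pos=(6,5), heading=180, pen down
RT 150: heading 180 -> 30
LT 30: heading 30 -> 60
BK 20: (6,5) -> (-4,-12.321) [heading=60, draw]
RT 120: heading 60 -> 300
RT 60: heading 300 -> 240
BK 8: (-4,-12.321) -> (0,-5.392) [heading=240, draw]
RT 60: heading 240 -> 180
RT 150: heading 180 -> 30
BK 19: (0,-5.392) -> (-16.454,-14.892) [heading=30, draw]
FD 15: (-16.454,-14.892) -> (-3.464,-7.392) [heading=30, draw]
FD 13: (-3.464,-7.392) -> (7.794,-0.892) [heading=30, draw]
FD 3: (7.794,-0.892) -> (10.392,0.608) [heading=30, draw]
FD 10: (10.392,0.608) -> (19.053,5.608) [heading=30, draw]
Final: pos=(19.053,5.608), heading=30, 7 segment(s) drawn
Segments drawn: 7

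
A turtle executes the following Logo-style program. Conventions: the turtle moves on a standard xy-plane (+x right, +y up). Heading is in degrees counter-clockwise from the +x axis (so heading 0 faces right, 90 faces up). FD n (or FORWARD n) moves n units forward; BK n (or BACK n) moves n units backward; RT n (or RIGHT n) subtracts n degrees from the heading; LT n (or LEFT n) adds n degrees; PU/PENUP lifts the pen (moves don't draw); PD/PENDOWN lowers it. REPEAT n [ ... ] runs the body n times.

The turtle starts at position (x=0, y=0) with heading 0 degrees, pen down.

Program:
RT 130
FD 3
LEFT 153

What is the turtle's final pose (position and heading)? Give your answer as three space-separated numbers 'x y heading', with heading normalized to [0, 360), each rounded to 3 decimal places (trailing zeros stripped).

Executing turtle program step by step:
Start: pos=(0,0), heading=0, pen down
RT 130: heading 0 -> 230
FD 3: (0,0) -> (-1.928,-2.298) [heading=230, draw]
LT 153: heading 230 -> 23
Final: pos=(-1.928,-2.298), heading=23, 1 segment(s) drawn

Answer: -1.928 -2.298 23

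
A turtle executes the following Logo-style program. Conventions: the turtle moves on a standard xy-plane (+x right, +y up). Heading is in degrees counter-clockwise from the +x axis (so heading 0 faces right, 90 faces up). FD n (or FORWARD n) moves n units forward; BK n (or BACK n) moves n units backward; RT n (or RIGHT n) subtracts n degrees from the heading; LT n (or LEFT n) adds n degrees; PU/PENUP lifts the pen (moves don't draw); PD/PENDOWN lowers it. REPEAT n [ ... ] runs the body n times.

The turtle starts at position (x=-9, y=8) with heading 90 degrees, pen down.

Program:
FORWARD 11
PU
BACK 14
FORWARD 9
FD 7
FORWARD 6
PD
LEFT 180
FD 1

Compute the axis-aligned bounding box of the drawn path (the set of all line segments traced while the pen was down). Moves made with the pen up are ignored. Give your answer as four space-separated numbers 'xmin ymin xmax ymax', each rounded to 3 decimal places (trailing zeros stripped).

Executing turtle program step by step:
Start: pos=(-9,8), heading=90, pen down
FD 11: (-9,8) -> (-9,19) [heading=90, draw]
PU: pen up
BK 14: (-9,19) -> (-9,5) [heading=90, move]
FD 9: (-9,5) -> (-9,14) [heading=90, move]
FD 7: (-9,14) -> (-9,21) [heading=90, move]
FD 6: (-9,21) -> (-9,27) [heading=90, move]
PD: pen down
LT 180: heading 90 -> 270
FD 1: (-9,27) -> (-9,26) [heading=270, draw]
Final: pos=(-9,26), heading=270, 2 segment(s) drawn

Segment endpoints: x in {-9}, y in {8, 19, 26, 27}
xmin=-9, ymin=8, xmax=-9, ymax=27

Answer: -9 8 -9 27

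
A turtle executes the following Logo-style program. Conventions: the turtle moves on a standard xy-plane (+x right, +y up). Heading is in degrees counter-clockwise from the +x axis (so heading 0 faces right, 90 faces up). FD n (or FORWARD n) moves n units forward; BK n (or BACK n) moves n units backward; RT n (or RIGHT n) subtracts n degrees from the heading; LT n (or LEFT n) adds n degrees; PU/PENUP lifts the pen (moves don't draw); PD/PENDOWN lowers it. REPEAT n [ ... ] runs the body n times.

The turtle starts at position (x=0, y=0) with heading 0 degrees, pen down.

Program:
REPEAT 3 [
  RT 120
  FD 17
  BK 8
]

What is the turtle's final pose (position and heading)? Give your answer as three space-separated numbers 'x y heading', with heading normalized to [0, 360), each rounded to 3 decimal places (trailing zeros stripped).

Executing turtle program step by step:
Start: pos=(0,0), heading=0, pen down
REPEAT 3 [
  -- iteration 1/3 --
  RT 120: heading 0 -> 240
  FD 17: (0,0) -> (-8.5,-14.722) [heading=240, draw]
  BK 8: (-8.5,-14.722) -> (-4.5,-7.794) [heading=240, draw]
  -- iteration 2/3 --
  RT 120: heading 240 -> 120
  FD 17: (-4.5,-7.794) -> (-13,6.928) [heading=120, draw]
  BK 8: (-13,6.928) -> (-9,0) [heading=120, draw]
  -- iteration 3/3 --
  RT 120: heading 120 -> 0
  FD 17: (-9,0) -> (8,0) [heading=0, draw]
  BK 8: (8,0) -> (0,0) [heading=0, draw]
]
Final: pos=(0,0), heading=0, 6 segment(s) drawn

Answer: 0 0 0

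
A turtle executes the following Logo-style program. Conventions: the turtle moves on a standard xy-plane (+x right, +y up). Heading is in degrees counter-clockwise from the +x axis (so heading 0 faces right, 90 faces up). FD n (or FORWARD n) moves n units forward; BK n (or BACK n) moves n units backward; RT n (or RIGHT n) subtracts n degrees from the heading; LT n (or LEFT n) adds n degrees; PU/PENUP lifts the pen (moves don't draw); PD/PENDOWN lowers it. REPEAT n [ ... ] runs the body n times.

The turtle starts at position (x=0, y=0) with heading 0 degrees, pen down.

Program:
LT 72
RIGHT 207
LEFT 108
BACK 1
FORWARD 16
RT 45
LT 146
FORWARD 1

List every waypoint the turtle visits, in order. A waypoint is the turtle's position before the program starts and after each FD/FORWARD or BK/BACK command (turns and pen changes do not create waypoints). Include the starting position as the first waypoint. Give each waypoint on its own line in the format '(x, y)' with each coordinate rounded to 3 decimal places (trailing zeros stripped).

Executing turtle program step by step:
Start: pos=(0,0), heading=0, pen down
LT 72: heading 0 -> 72
RT 207: heading 72 -> 225
LT 108: heading 225 -> 333
BK 1: (0,0) -> (-0.891,0.454) [heading=333, draw]
FD 16: (-0.891,0.454) -> (13.365,-6.81) [heading=333, draw]
RT 45: heading 333 -> 288
LT 146: heading 288 -> 74
FD 1: (13.365,-6.81) -> (13.641,-5.849) [heading=74, draw]
Final: pos=(13.641,-5.849), heading=74, 3 segment(s) drawn
Waypoints (4 total):
(0, 0)
(-0.891, 0.454)
(13.365, -6.81)
(13.641, -5.849)

Answer: (0, 0)
(-0.891, 0.454)
(13.365, -6.81)
(13.641, -5.849)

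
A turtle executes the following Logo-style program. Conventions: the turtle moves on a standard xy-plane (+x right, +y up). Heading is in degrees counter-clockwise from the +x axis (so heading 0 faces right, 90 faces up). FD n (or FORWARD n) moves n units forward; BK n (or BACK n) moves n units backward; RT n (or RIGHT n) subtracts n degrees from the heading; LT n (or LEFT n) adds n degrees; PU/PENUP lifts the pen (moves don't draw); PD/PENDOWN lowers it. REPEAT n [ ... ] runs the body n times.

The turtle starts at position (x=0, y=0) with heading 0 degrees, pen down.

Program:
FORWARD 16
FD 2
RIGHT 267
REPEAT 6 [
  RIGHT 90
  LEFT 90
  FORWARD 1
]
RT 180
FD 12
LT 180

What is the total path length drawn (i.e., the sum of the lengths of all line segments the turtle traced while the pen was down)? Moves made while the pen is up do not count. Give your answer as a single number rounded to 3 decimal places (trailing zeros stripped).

Executing turtle program step by step:
Start: pos=(0,0), heading=0, pen down
FD 16: (0,0) -> (16,0) [heading=0, draw]
FD 2: (16,0) -> (18,0) [heading=0, draw]
RT 267: heading 0 -> 93
REPEAT 6 [
  -- iteration 1/6 --
  RT 90: heading 93 -> 3
  LT 90: heading 3 -> 93
  FD 1: (18,0) -> (17.948,0.999) [heading=93, draw]
  -- iteration 2/6 --
  RT 90: heading 93 -> 3
  LT 90: heading 3 -> 93
  FD 1: (17.948,0.999) -> (17.895,1.997) [heading=93, draw]
  -- iteration 3/6 --
  RT 90: heading 93 -> 3
  LT 90: heading 3 -> 93
  FD 1: (17.895,1.997) -> (17.843,2.996) [heading=93, draw]
  -- iteration 4/6 --
  RT 90: heading 93 -> 3
  LT 90: heading 3 -> 93
  FD 1: (17.843,2.996) -> (17.791,3.995) [heading=93, draw]
  -- iteration 5/6 --
  RT 90: heading 93 -> 3
  LT 90: heading 3 -> 93
  FD 1: (17.791,3.995) -> (17.738,4.993) [heading=93, draw]
  -- iteration 6/6 --
  RT 90: heading 93 -> 3
  LT 90: heading 3 -> 93
  FD 1: (17.738,4.993) -> (17.686,5.992) [heading=93, draw]
]
RT 180: heading 93 -> 273
FD 12: (17.686,5.992) -> (18.314,-5.992) [heading=273, draw]
LT 180: heading 273 -> 93
Final: pos=(18.314,-5.992), heading=93, 9 segment(s) drawn

Segment lengths:
  seg 1: (0,0) -> (16,0), length = 16
  seg 2: (16,0) -> (18,0), length = 2
  seg 3: (18,0) -> (17.948,0.999), length = 1
  seg 4: (17.948,0.999) -> (17.895,1.997), length = 1
  seg 5: (17.895,1.997) -> (17.843,2.996), length = 1
  seg 6: (17.843,2.996) -> (17.791,3.995), length = 1
  seg 7: (17.791,3.995) -> (17.738,4.993), length = 1
  seg 8: (17.738,4.993) -> (17.686,5.992), length = 1
  seg 9: (17.686,5.992) -> (18.314,-5.992), length = 12
Total = 36

Answer: 36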